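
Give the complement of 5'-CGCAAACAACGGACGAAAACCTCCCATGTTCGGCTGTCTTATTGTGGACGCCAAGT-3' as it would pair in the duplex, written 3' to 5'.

3'-GCGTTTGTTGCCTGCTTTTGGAGGGTACAAGCCGACAGAATAACACCTGCGGTTCA-5'

Base-pairing A↔T, G↔C gives the complement. The complementary strand is antiparallel, so paired with a 5'→3' strand it runs 3'→5'.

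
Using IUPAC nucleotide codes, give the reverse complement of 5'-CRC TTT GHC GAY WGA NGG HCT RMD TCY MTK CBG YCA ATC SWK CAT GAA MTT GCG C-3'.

5'-GCGCAAKTTCATGMWSGATTGRCVGMAKRGAHKYAGDCCNTCWRTCGDCAAAGYG-3'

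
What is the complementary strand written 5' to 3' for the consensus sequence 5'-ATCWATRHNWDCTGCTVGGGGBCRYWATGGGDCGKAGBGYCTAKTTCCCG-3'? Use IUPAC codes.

Standard pairs A↔T, G↔C; ambiguity codes pair R↔Y, K↔M, W↔W, B↔V, D↔H, N↔N. Complement (TAGWTAYDNWHGACGABCCCCVGYRWTACCCHGCMTCVCRGATMAAGGGC), then reverse for 5'→3'.

5'-CGGGAAMTAGRCVCTMCGHCCCATWRYGVCCCCBAGCAGHWNDYATWGAT-3'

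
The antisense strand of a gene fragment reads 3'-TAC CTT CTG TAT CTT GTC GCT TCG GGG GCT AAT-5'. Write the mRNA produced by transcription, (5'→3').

Reading the template 3'→5' as shown, RNA polymerase pairs each base (A→U, T→A, G↔C) to build mRNA 5'→3' directly.

5'-AUGGAAGACAUAGAACAGCGAAGCCCCCGAUUA-3'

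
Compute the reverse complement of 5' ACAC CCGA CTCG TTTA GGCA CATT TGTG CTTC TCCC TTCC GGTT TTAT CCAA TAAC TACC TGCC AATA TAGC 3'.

5'-GCTATATTGGCAGGTAGTTATTGGATAAAACCGGAAGGGAGAAGCACAAATGTGCCTAAACGAGTCGGGTGT-3'

Reading the sequence 3'→5' and pairing each base (A↔T, G↔C) gives the reverse complement directly.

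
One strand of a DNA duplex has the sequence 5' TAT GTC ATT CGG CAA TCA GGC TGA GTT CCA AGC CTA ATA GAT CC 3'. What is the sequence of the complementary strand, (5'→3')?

Pairing A↔T and G↔C gives ATACAGTAAGCCGTTAGTCCGACTCAAGGTTCGGATTATCTAGG, running 3'→5'. Reverse for the 5'→3' convention.

5'-GGATCTATTAGGCTTGGAACTCAGCCTGATTGCCGAATGACATA-3'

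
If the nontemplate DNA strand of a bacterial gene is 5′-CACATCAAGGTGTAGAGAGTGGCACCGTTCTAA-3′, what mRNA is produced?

mRNA has the coding-strand sequence with U in place of T.

5'-CACAUCAAGGUGUAGAGAGUGGCACCGUUCUAA-3'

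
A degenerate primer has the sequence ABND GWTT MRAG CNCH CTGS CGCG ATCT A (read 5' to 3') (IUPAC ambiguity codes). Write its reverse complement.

5'-TAGATCGCGSCAGDGNGCTYKAAWCHNVT-3'

Standard pairs A↔T, G↔C; ambiguity codes pair R↔Y, M↔K, W↔W, S↔S, B↔V, D↔H, N↔N. Complement (TVNHCWAAKYTCGNGDGACSGCGCTAGAT), then reverse for 5'→3'.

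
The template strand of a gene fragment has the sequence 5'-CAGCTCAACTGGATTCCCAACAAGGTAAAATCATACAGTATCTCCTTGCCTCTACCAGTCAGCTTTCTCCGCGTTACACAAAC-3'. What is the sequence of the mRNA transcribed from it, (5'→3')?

5'-GUUUGUGUAACGCGGAGAAAGCUGACUGGUAGAGGCAAGGAGAUACUGUAUGAUUUUACCUUGUUGGGAAUCCAGUUGAGCUG-3'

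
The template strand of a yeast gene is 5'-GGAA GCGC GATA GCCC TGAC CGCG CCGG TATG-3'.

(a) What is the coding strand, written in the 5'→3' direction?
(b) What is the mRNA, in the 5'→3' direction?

(a) The coding strand is the reverse complement of the template: complement CCTTCGCGCTATCGGGACTGGCGCGGCCATAC, then reverse.
(b) mRNA has the coding-strand sequence with T→U.

(a) 5'-CATACCGGCGCGGTCAGGGCTATCGCGCTTCC-3'
(b) 5'-CAUACCGGCGCGGUCAGGGCUAUCGCGCUUCC-3'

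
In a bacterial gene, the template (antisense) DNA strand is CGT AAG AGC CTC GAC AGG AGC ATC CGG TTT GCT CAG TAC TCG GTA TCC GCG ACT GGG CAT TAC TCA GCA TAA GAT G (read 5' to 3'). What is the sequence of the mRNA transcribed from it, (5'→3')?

5′-CAUCUUAUGCUGAGUAAUGCCCAGUCGCGGAUACCGAGUACUGAGCAAACCGGAUGCUCCUGUCGAGGCUCUUACG-3′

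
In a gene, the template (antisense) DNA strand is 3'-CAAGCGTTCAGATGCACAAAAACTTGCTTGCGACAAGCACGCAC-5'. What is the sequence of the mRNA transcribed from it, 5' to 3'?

Reading the template 3'→5' as shown, RNA polymerase pairs each base (A→U, T→A, G↔C) to build mRNA 5'→3' directly.

5'-GUUCGCAAGUCUACGUGUUUUUGAACGAACGCUGUUCGUGCGUG-3'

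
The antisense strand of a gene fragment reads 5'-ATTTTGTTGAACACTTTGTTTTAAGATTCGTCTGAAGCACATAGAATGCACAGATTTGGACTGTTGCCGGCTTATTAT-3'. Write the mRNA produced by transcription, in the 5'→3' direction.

RNA polymerase reads the template 3'→5' and synthesizes mRNA 5'→3' by base-pairing (A→U, T→A, G↔C). The complement of the template is TAAAACAACTTGTGAAACAAAATTCTAAGCAGACTTCGTGTATCTTACGTGTCTAAACCTGACAACGGCCGAATAATA; antiparallel, so 5'→3' the coding strand is ATAATAAGCCGGCAACAGTCCAAATCTGTGCATTCTATGTGCTTCAGACGAATCTTAAAACAAAGTGTTCAACAAAAT. Replace T with U for the mRNA.

5′-AUAAUAAGCCGGCAACAGUCCAAAUCUGUGCAUUCUAUGUGCUUCAGACGAAUCUUAAAACAAAGUGUUCAACAAAAU-3′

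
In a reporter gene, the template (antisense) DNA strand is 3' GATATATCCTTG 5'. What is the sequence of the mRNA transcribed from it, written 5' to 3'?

Reading the template 3'→5' as shown, RNA polymerase pairs each base (A→U, T→A, G↔C) to build mRNA 5'→3' directly.

5′-CUAUAUAGGAAC-3′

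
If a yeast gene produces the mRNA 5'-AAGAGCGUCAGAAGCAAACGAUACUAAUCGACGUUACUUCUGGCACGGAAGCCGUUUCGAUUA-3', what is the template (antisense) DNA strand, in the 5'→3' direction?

5'-TAATCGAAACGGCTTCCGTGCCAGAAGTAACGTCGATTAGTATCGTTTGCTTCTGACGCTCTT-3'

Replace U with T to get the coding DNA strand: AAGAGCGTCAGAAGCAAACGATACTAATCGACGTTACTTCTGGCACGGAAGCCGTTTCGATTA. The template strand is its reverse complement (complement TTCTCGCAGTCTTCGTTTGCTATGATTAGCTGCAATGAAGACCGTGCCTTCGGCAAAGCTAAT, then reverse).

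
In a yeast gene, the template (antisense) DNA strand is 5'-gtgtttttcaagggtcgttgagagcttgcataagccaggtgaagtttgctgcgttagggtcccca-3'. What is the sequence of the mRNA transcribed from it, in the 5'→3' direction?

The mRNA has the sequence of the coding strand (reverse complement of the template) with T→U. Reverse complement of GTGTTTTTCAAGGGTCGTTGAGAGCTTGCATAAGCCAGGTGAAGTTTGCTGCGTTAGGGTCCCCA is TGGGGACCCTAACGCAGCAAACTTCACCTGGCTTATGCAAGCTCTCAACGACCCTTGAAAAACAC; then T→U.

5′-UGGGGACCCUAACGCAGCAAACUUCACCUGGCUUAUGCAAGCUCUCAACGACCCUUGAAAAACAC-3′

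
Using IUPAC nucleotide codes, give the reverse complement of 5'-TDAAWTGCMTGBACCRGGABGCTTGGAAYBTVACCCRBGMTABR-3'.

Standard pairs A↔T, G↔C; ambiguity codes pair R↔Y, M↔K, W↔W, B↔V, D↔H. Complement (AHTTWACGKACVTGGYCCTVCGAACCTTRVABTGGGYVCKATVY), then reverse for 5'→3'.

5'-YVTAKCVYGGGTBAVRTTCCAAGCVTCCYGGTVCAKGCAWTTHA-3'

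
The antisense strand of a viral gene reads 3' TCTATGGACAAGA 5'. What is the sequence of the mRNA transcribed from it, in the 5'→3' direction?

Reading the template 3'→5' as shown, RNA polymerase pairs each base (A→U, T→A, G↔C) to build mRNA 5'→3' directly.

5′-AGAUACCUGUUCU-3′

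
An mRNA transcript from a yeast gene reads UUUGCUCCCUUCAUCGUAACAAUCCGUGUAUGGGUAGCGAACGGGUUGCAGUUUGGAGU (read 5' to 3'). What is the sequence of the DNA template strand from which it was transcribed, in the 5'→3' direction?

Replace U with T to get the coding DNA strand: TTTGCTCCCTTCATCGTAACAATCCGTGTATGGGTAGCGAACGGGTTGCAGTTTGGAGT. The template strand is its reverse complement (complement AAACGAGGGAAGTAGCATTGTTAGGCACATACCCATCGCTTGCCCAACGTCAAACCTCA, then reverse).

5'-ACTCCAAACTGCAACCCGTTCGCTACCCATACACGGATTGTTACGATGAAGGGAGCAAA-3'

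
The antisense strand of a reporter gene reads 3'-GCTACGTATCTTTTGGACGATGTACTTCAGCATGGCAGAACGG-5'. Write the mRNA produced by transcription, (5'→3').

5'-CGAUGCAUAGAAAACCUGCUACAUGAAGUCGUACCGUCUUGCC-3'

Reading the template 3'→5' as shown, RNA polymerase pairs each base (A→U, T→A, G↔C) to build mRNA 5'→3' directly.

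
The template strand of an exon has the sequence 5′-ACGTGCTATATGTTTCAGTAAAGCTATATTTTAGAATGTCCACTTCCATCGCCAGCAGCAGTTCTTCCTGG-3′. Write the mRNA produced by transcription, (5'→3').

5′-CCAGGAAGAACUGCUGCUGGCGAUGGAAGUGGACAUUCUAAAAUAUAGCUUUACUGAAACAUAUAGCACGU-3′

RNA polymerase reads the template 3'→5' and synthesizes mRNA 5'→3' by base-pairing (A→U, T→A, G↔C). The complement of the template is TGCACGATATACAAAGTCATTTCGATATAAAATCTTACAGGTGAAGGTAGCGGTCGTCGTCAAGAAGGACC; antiparallel, so 5'→3' the coding strand is CCAGGAAGAACTGCTGCTGGCGATGGAAGTGGACATTCTAAAATATAGCTTTACTGAAACATATAGCACGT. Replace T with U for the mRNA.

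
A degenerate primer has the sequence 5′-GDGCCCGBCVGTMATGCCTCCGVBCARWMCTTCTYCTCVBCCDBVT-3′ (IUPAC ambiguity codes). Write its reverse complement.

5'-ABVHGGVBGAGRAGAAGKWYTGVBCGGAGGCATKACBGVCGGGCHC-3'

Standard pairs A↔T, G↔C; ambiguity codes pair R↔Y, M↔K, W↔W, B↔V, D↔H. Complement (CHCGGGCVGBCAKTACGGAGGCBVGTYWKGAAGARGAGBVGGHVBA), then reverse for 5'→3'.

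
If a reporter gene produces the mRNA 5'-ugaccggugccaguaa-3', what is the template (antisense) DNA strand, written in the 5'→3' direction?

Replace U with T to get the coding DNA strand: TGACCGGTGCCAGTAA. The template strand is its reverse complement (complement ACTGGCCACGGTCATT, then reverse).

5'-TTACTGGCACCGGTCA-3'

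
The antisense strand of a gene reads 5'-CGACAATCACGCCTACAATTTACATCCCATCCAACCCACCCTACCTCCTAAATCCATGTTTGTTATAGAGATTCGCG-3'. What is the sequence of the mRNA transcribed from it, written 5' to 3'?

5'-CGCGAAUCUCUAUAACAAACAUGGAUUUAGGAGGUAGGGUGGGUUGGAUGGGAUGUAAAUUGUAGGCGUGAUUGUCG-3'

RNA polymerase reads the template 3'→5' and synthesizes mRNA 5'→3' by base-pairing (A→U, T→A, G↔C). The complement of the template is GCTGTTAGTGCGGATGTTAAATGTAGGGTAGGTTGGGTGGGATGGAGGATTTAGGTACAAACAATATCTCTAAGCGC; antiparallel, so 5'→3' the coding strand is CGCGAATCTCTATAACAAACATGGATTTAGGAGGTAGGGTGGGTTGGATGGGATGTAAATTGTAGGCGTGATTGTCG. Replace T with U for the mRNA.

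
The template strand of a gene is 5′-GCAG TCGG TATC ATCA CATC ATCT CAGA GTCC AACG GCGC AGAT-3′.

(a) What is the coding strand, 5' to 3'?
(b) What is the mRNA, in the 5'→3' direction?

(a) The coding strand is the reverse complement of the template: complement CGTCAGCCATAGTAGTGTAGTAGAGTCTCAGGTTGCCGCGTCTA, then reverse.
(b) mRNA has the coding-strand sequence with T→U.

(a) 5′-ATCTGCGCCGTTGGACTCTGAGATGATGTGATGATACCGACTGC-3′
(b) 5'-AUCUGCGCCGUUGGACUCUGAGAUGAUGUGAUGAUACCGACUGC-3'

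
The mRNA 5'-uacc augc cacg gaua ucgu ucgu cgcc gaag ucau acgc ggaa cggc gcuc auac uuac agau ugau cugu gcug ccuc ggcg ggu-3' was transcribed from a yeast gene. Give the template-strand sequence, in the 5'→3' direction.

Replace U with T to get the coding DNA strand: TACCATGCCACGGATATCGTTCGTCGCCGAAGTCATACGCGGAACGGCGCTCATACTTACAGATTGATCTGTGCTGCCTCGGCGGGT. The template strand is its reverse complement (complement ATGGTACGGTGCCTATAGCAAGCAGCGGCTTCAGTATGCGCCTTGCCGCGAGTATGAATGTCTAACTAGACACGACGGAGCCGCCCA, then reverse).

5'-ACCCGCCGAGGCAGCACAGATCAATCTGTAAGTATGAGCGCCGTTCCGCGTATGACTTCGGCGACGAACGATATCCGTGGCATGGTA-3'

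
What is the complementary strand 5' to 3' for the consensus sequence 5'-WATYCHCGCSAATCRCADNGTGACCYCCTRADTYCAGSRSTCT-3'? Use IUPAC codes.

Standard pairs A↔T, G↔C; ambiguity codes pair R↔Y, W↔W, S↔S, D↔H, N↔N. Complement (WTARGDGCGSTTAGYGTHNCACTGGRGGAYTHARGTCSYSAGA), then reverse for 5'→3'.

5′-AGASYSCTGRAHTYAGGRGGTCACNHTGYGATTSGCGDGRATW-3′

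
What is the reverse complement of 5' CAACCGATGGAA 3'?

5'-TTCCATCGGTTG-3'

Complement each base (A↔T, G↔C): GTTGGCTACCTT. Then reverse.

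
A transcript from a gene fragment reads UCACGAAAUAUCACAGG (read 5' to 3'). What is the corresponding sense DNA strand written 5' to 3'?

5′-TCACGAAATATCACAGG-3′

The coding DNA strand has the same 5'→3' sequence as the mRNA with U replaced by T.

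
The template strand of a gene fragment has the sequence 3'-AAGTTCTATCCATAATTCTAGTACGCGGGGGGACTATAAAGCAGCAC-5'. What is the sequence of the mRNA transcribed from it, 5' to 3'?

5'-UUCAAGAUAGGUAUUAAGAUCAUGCGCCCCCCUGAUAUUUCGUCGUG-3'

Reading the template 3'→5' as shown, RNA polymerase pairs each base (A→U, T→A, G↔C) to build mRNA 5'→3' directly.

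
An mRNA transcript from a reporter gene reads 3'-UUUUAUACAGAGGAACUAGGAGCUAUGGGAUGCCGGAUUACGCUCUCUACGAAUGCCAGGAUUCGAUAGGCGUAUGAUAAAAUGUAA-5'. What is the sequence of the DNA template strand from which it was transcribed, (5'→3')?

5'-AAAATATGTCTCCTTGATCCTCGATACCCTACGGCCTAATGCGAGAGATGCTTACGGTCCTAAGCTATCCGCATACTATTTTACATT-3'

Written 5'→3' the mRNA is AAUGUAAAAUAGUAUGCGGAUAGCUUAGGACCGUAAGCAUCUCUCGCAUUAGGCCGUAGGGUAUCGAGGAUCAAGGAGACAUAUUUU, so the coding DNA strand is AATGTAAAATAGTATGCGGATAGCTTAGGACCGTAAGCATCTCTCGCATTAGGCCGTAGGGTATCGAGGATCAAGGAGACATATTTT. The template is its reverse complement.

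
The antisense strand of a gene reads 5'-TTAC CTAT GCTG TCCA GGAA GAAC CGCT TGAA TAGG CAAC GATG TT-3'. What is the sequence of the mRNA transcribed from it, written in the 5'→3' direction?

5'-AACAUCGUUGCCUAUUCAAGCGGUUCUUCCUGGACAGCAUAGGUAA-3'

RNA polymerase reads the template 3'→5' and synthesizes mRNA 5'→3' by base-pairing (A→U, T→A, G↔C). The complement of the template is AATGGATACGACAGGTCCTTCTTGGCGAACTTATCCGTTGCTACAA; antiparallel, so 5'→3' the coding strand is AACATCGTTGCCTATTCAAGCGGTTCTTCCTGGACAGCATAGGTAA. Replace T with U for the mRNA.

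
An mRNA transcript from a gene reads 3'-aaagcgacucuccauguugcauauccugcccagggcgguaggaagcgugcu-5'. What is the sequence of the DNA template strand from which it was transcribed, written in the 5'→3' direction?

Written 5'→3' the mRNA is UCGUGCGAAGGAUGGCGGGACCCGUCCUAUACGUUGUACCUCUCAGCGAAA, so the coding DNA strand is TCGTGCGAAGGATGGCGGGACCCGTCCTATACGTTGTACCTCTCAGCGAAA. The template is its reverse complement.

5'-TTTCGCTGAGAGGTACAACGTATAGGACGGGTCCCGCCATCCTTCGCACGA-3'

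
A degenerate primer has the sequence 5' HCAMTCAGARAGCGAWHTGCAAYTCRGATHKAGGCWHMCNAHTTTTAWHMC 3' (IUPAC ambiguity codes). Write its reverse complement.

Standard pairs A↔T, G↔C; ambiguity codes pair R↔Y, M↔K, W↔W, H↔D, N↔N. Complement (DGTKAGTCTYTCGCTWDACGTTRAGYCTADMTCCGWDKGNTDAAAATWDKG), then reverse for 5'→3'.

5'-GKDWTAAAADTNGKDWGCCTMDATCYGARTTGCADWTCGCTYTCTGAKTGD-3'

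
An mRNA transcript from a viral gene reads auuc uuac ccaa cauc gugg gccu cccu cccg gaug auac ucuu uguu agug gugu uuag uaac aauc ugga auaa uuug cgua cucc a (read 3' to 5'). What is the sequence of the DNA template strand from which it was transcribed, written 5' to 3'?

5'-TAAGAATGGGTTGTAGCACCCGGAGGGAGGGCCTACTATGAGAAACAATCACCACAAATCATTGTTAGACCTTATTAAACGCATGAGGT-3'

Written 5'→3' the mRNA is ACCUCAUGCGUUUAAUAAGGUCUAACAAUGAUUUGUGGUGAUUGUUUCUCAUAGUAGGCCCUCCCUCCGGGUGCUACAACCCAUUCUUA, so the coding DNA strand is ACCTCATGCGTTTAATAAGGTCTAACAATGATTTGTGGTGATTGTTTCTCATAGTAGGCCCTCCCTCCGGGTGCTACAACCCATTCTTA. The template is its reverse complement.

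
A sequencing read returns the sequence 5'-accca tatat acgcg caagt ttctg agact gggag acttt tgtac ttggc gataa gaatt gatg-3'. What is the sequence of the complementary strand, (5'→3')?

5'-CATCAATTCTTATCGCCAAGTACAAAAGTCTCCCAGTCTCAGAAACTTGCGCGTATATATGGGT-3'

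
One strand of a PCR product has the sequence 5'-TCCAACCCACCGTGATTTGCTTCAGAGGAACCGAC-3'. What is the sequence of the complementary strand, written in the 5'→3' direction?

The complement of TCCAACCCACCGTGATTTGCTTCAGAGGAACCGAC is AGGTTGGGTGGCACTAAACGAAGTCTCCTTGGCTG (A↔T, G↔C). DNA strands are antiparallel, so the complementary strand runs 3'→5'; reversing gives the 5'→3' form.

5'-GTCGGTTCCTCTGAAGCAAATCACGGTGGGTTGGA-3'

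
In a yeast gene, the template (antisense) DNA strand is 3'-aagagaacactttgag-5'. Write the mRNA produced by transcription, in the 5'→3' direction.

Reading the template 3'→5' as shown, RNA polymerase pairs each base (A→U, T→A, G↔C) to build mRNA 5'→3' directly.

5′-UUCUCUUGUGAAACUC-3′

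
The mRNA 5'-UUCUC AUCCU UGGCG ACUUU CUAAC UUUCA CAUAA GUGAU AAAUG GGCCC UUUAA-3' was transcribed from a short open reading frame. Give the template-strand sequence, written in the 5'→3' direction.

Replace U with T to get the coding DNA strand: TTCTCATCCTTGGCGACTTTCTAACTTTCACATAAGTGATAAATGGGCCCTTTAA. The template strand is its reverse complement (complement AAGAGTAGGAACCGCTGAAAGATTGAAAGTGTATTCACTATTTACCCGGGAAATT, then reverse).

5'-TTAAAGGGCCCATTTATCACTTATGTGAAAGTTAGAAAGTCGCCAAGGATGAGAA-3'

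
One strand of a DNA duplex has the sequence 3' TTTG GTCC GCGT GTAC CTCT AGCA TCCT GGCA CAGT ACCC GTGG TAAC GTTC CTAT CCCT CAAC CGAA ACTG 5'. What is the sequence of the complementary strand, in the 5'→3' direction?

5'-AAACCAGGCGCACATGGAGATCGTAGGACCGTGTCATGGGCACCATTGCAAGGATAGGGAGTTGGCTTTGAC-3'

The strand is given 3'→5', so its complement runs 5'→3' in the same left-to-right order: pair each base A↔T, G↔C.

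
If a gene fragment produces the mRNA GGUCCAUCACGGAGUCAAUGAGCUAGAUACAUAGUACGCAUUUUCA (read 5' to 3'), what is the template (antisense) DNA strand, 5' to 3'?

5'-TGAAAATGCGTACTATGTATCTAGCTCATTGACTCCGTGATGGACC-3'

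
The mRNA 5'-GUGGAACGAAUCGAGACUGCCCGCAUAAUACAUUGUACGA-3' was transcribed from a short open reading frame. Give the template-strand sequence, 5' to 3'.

5'-TCGTACAATGTATTATGCGGGCAGTCTCGATTCGTTCCAC-3'

Replace U with T to get the coding DNA strand: GTGGAACGAATCGAGACTGCCCGCATAATACATTGTACGA. The template strand is its reverse complement (complement CACCTTGCTTAGCTCTGACGGGCGTATTATGTAACATGCT, then reverse).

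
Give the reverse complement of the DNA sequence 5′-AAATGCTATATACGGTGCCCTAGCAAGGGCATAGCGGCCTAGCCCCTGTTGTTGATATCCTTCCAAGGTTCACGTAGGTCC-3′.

Complement each base (A↔T, G↔C): TTTACGATATATGCCACGGGATCGTTCCCGTATCGCCGGATCGGGGACAACAACTATAGGAAGGTTCCAAGTGCATCCAGG. Then reverse.

5′-GGACCTACGTGAACCTTGGAAGGATATCAACAACAGGGGCTAGGCCGCTATGCCCTTGCTAGGGCACCGTATATAGCATTT-3′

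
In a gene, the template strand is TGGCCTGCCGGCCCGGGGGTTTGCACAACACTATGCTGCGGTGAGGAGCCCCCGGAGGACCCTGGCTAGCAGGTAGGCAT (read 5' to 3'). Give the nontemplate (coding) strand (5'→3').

5'-ATGCCTACCTGCTAGCCAGGGTCCTCCGGGGGCTCCTCACCGCAGCATAGTGTTGTGCAAACCCCCGGGCCGGCAGGCCA-3'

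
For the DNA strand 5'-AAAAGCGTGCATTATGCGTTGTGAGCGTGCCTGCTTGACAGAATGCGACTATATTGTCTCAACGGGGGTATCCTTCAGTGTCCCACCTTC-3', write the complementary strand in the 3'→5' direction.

3'-TTTTCGCACGTAATACGCAACACTCGCACGGACGAACTGTCTTACGCTGATATAACAGAGTTGCCCCCATAGGAAGTCACAGGGTGGAAG-5'

Base-pairing A↔T, G↔C gives the complement. The complementary strand is antiparallel, so paired with a 5'→3' strand it runs 3'→5'.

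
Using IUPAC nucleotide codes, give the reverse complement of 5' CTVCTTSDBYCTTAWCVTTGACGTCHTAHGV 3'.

Standard pairs A↔T, G↔C; ambiguity codes pair Y↔R, W↔W, S↔S, B↔V, D↔H. Complement (GABGAASHVRGAATWGBAACTGCAGDATDCB), then reverse for 5'→3'.

5'-BCDTADGACGTCAABGWTAAGRVHSAAGBAG-3'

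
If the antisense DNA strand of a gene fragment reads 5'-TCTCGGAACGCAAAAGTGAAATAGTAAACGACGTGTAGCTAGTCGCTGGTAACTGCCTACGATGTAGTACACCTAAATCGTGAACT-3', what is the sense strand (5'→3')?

5′-AGTTCACGATTTAGGTGTACTACATCGTAGGCAGTTACCAGCGACTAGCTACACGTCGTTTACTATTTCACTTTTGCGTTCCGAGA-3′

The coding strand is complementary and antiparallel to the template: take the complement (A↔T, G↔C) and reverse.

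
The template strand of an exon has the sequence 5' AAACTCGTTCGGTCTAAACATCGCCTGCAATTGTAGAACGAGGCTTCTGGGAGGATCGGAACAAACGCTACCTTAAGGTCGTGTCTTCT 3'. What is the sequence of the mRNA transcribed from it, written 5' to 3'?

RNA polymerase reads the template 3'→5' and synthesizes mRNA 5'→3' by base-pairing (A→U, T→A, G↔C). The complement of the template is TTTGAGCAAGCCAGATTTGTAGCGGACGTTAACATCTTGCTCCGAAGACCCTCCTAGCCTTGTTTGCGATGGAATTCCAGCACAGAAGA; antiparallel, so 5'→3' the coding strand is AGAAGACACGACCTTAAGGTAGCGTTTGTTCCGATCCTCCCAGAAGCCTCGTTCTACAATTGCAGGCGATGTTTAGACCGAACGAGTTT. Replace T with U for the mRNA.

5'-AGAAGACACGACCUUAAGGUAGCGUUUGUUCCGAUCCUCCCAGAAGCCUCGUUCUACAAUUGCAGGCGAUGUUUAGACCGAACGAGUUU-3'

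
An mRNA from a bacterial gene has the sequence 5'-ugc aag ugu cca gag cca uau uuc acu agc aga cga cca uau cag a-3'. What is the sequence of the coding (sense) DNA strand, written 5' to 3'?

5'-TGCAAGTGTCCAGAGCCATATTTCACTAGCAGACGACCATATCAGA-3'

The coding DNA strand has the same 5'→3' sequence as the mRNA with U replaced by T.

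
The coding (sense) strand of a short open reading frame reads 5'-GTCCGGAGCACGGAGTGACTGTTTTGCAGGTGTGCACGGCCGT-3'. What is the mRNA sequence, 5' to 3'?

5′-GUCCGGAGCACGGAGUGACUGUUUUGCAGGUGUGCACGGCCGU-3′

The mRNA is synthesized from the template strand, so it matches the coding strand with T replaced by U.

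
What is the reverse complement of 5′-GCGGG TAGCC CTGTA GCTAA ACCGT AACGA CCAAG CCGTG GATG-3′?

5′-CATCCACGGCTTGGTCGTTACGGTTTAGCTACAGGGCTACCCGC-3′

Complement each base (A↔T, G↔C): CGCCCATCGGGACATCGATTTGGCATTGCTGGTTCGGCACCTAC. Then reverse.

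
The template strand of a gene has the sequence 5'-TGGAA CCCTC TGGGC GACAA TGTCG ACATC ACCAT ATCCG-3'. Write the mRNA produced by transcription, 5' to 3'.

RNA polymerase reads the template 3'→5' and synthesizes mRNA 5'→3' by base-pairing (A→U, T→A, G↔C). The complement of the template is ACCTTGGGAGACCCGCTGTTACAGCTGTAGTGGTATAGGC; antiparallel, so 5'→3' the coding strand is CGGATATGGTGATGTCGACATTGTCGCCCAGAGGGTTCCA. Replace T with U for the mRNA.

5′-CGGAUAUGGUGAUGUCGACAUUGUCGCCCAGAGGGUUCCA-3′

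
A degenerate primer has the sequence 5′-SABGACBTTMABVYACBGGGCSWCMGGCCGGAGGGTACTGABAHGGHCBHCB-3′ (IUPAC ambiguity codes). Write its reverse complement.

Standard pairs A↔T, G↔C; ambiguity codes pair Y↔R, M↔K, W↔W, S↔S, B↔V, H↔D. Complement (STVCTGVAAKTVBRTGVCCCGSWGKCCGGCCTCCCATGACTVTDCCDGVDGV), then reverse for 5'→3'.

5′-VGDVGDCCDTVTCAGTACCCTCCGGCCKGWSGCCCVGTRBVTKAAVGTCVTS-3′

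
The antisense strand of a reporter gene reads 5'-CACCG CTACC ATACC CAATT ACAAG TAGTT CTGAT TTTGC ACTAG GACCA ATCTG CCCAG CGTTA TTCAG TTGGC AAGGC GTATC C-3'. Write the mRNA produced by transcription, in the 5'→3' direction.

5'-GGAUACGCCUUGCCAACUGAAUAACGCUGGGCAGAUUGGUCCUAGUGCAAAAUCAGAACUACUUGUAAUUGGGUAUGGUAGCGGUG-3'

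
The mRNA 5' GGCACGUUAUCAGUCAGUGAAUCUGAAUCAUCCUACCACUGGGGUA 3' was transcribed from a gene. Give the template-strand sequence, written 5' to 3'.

5′-TACCCCAGTGGTAGGATGATTCAGATTCACTGACTGATAACGTGCC-3′

Replace U with T to get the coding DNA strand: GGCACGTTATCAGTCAGTGAATCTGAATCATCCTACCACTGGGGTA. The template strand is its reverse complement (complement CCGTGCAATAGTCAGTCACTTAGACTTAGTAGGATGGTGACCCCAT, then reverse).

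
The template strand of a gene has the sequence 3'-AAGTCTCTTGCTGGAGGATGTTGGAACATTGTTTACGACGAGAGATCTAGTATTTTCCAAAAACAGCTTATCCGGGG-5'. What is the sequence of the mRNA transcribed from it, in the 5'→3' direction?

5'-UUCAGAGAACGACCUCCUACAACCUUGUAACAAAUGCUGCUCUCUAGAUCAUAAAAGGUUUUUGUCGAAUAGGCCCC-3'

Reading the template 3'→5' as shown, RNA polymerase pairs each base (A→U, T→A, G↔C) to build mRNA 5'→3' directly.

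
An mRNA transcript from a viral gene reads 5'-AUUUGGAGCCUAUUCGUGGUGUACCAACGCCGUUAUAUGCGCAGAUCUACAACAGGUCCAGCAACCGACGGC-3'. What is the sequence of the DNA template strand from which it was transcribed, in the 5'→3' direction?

Replace U with T to get the coding DNA strand: ATTTGGAGCCTATTCGTGGTGTACCAACGCCGTTATATGCGCAGATCTACAACAGGTCCAGCAACCGACGGC. The template strand is its reverse complement (complement TAAACCTCGGATAAGCACCACATGGTTGCGGCAATATACGCGTCTAGATGTTGTCCAGGTCGTTGGCTGCCG, then reverse).

5'-GCCGTCGGTTGCTGGACCTGTTGTAGATCTGCGCATATAACGGCGTTGGTACACCACGAATAGGCTCCAAAT-3'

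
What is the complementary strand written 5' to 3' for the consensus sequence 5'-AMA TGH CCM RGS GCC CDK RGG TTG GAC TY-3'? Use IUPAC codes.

5′-RAGTCCAACCYMHGGGCSCYKGGDCATKT-3′

Standard pairs A↔T, G↔C; ambiguity codes pair R↔Y, M↔K, S↔S, D↔H. Complement (TKTACDGGKYCSCGGGHMYCCAACCTGAR), then reverse for 5'→3'.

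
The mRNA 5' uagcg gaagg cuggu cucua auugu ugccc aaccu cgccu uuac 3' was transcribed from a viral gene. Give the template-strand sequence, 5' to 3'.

Replace U with T to get the coding DNA strand: TAGCGGAAGGCTGGTCTCTAATTGTTGCCCAACCTCGCCTTTAC. The template strand is its reverse complement (complement ATCGCCTTCCGACCAGAGATTAACAACGGGTTGGAGCGGAAATG, then reverse).

5'-GTAAAGGCGAGGTTGGGCAACAATTAGAGACCAGCCTTCCGCTA-3'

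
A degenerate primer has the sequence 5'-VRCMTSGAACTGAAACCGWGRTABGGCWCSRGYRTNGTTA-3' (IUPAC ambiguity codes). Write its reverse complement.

5'-TAACNAYRCYSGWGCCVTAYCWCGGTTTCAGTTCSAKGYB-3'

Standard pairs A↔T, G↔C; ambiguity codes pair R↔Y, M↔K, W↔W, S↔S, B↔V, N↔N. Complement (BYGKASCTTGACTTTGGCWCYATVCCGWGSYCRYANCAAT), then reverse for 5'→3'.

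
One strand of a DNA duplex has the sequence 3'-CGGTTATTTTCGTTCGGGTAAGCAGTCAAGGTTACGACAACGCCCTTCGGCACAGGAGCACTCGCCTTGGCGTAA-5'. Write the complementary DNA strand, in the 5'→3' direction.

5'-GCCAATAAAAGCAAGCCCATTCGTCAGTTCCAATGCTGTTGCGGGAAGCCGTGTCCTCGTGAGCGGAACCGCATT-3'

The strand is given 3'→5', so its complement runs 5'→3' in the same left-to-right order: pair each base A↔T, G↔C.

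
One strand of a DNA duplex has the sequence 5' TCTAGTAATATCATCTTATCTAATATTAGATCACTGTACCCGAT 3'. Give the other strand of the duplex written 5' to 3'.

5'-ATCGGGTACAGTGATCTAATATTAGATAAGATGATATTACTAGA-3'

Pairing A↔T and G↔C gives AGATCATTATAGTAGAATAGATTATAATCTAGTGACATGGGCTA, running 3'→5'. Reverse for the 5'→3' convention.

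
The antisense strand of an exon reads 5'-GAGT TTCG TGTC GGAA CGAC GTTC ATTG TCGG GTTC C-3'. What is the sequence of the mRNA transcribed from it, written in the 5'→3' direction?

5'-GGAACCCGACAAUGAACGUCGUUCCGACACGAAACUC-3'

RNA polymerase reads the template 3'→5' and synthesizes mRNA 5'→3' by base-pairing (A→U, T→A, G↔C). The complement of the template is CTCAAAGCACAGCCTTGCTGCAAGTAACAGCCCAAGG; antiparallel, so 5'→3' the coding strand is GGAACCCGACAATGAACGTCGTTCCGACACGAAACTC. Replace T with U for the mRNA.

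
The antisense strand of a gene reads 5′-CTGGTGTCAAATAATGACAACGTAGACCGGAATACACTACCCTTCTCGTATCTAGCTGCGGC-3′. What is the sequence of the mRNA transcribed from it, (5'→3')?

5'-GCCGCAGCUAGAUACGAGAAGGGUAGUGUAUUCCGGUCUACGUUGUCAUUAUUUGACACCAG-3'

The mRNA has the sequence of the coding strand (reverse complement of the template) with T→U. Reverse complement of CTGGTGTCAAATAATGACAACGTAGACCGGAATACACTACCCTTCTCGTATCTAGCTGCGGC is GCCGCAGCTAGATACGAGAAGGGTAGTGTATTCCGGTCTACGTTGTCATTATTTGACACCAG; then T→U.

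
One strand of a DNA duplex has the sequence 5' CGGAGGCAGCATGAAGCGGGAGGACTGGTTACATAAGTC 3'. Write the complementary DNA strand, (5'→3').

The complement of CGGAGGCAGCATGAAGCGGGAGGACTGGTTACATAAGTC is GCCTCCGTCGTACTTCGCCCTCCTGACCAATGTATTCAG (A↔T, G↔C). DNA strands are antiparallel, so the complementary strand runs 3'→5'; reversing gives the 5'→3' form.

5'-GACTTATGTAACCAGTCCTCCCGCTTCATGCTGCCTCCG-3'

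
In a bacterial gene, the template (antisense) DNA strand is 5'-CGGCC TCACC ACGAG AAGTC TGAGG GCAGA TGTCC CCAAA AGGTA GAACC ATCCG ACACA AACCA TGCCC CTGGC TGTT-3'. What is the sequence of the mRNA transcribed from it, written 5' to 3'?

5'-AACAGCCAGGGGCAUGGUUUGUGUCGGAUGGUUCUACCUUUUGGGGACAUCUGCCCUCAGACUUCUCGUGGUGAGGCCG-3'

RNA polymerase reads the template 3'→5' and synthesizes mRNA 5'→3' by base-pairing (A→U, T→A, G↔C). The complement of the template is GCCGGAGTGGTGCTCTTCAGACTCCCGTCTACAGGGGTTTTCCATCTTGGTAGGCTGTGTTTGGTACGGGGACCGACAA; antiparallel, so 5'→3' the coding strand is AACAGCCAGGGGCATGGTTTGTGTCGGATGGTTCTACCTTTTGGGGACATCTGCCCTCAGACTTCTCGTGGTGAGGCCG. Replace T with U for the mRNA.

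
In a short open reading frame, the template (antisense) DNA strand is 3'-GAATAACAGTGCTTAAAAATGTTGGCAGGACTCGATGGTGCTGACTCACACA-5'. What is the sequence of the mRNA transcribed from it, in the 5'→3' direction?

5'-CUUAUUGUCACGAAUUUUUACAACCGUCCUGAGCUACCACGACUGAGUGUGU-3'

Reading the template 3'→5' as shown, RNA polymerase pairs each base (A→U, T→A, G↔C) to build mRNA 5'→3' directly.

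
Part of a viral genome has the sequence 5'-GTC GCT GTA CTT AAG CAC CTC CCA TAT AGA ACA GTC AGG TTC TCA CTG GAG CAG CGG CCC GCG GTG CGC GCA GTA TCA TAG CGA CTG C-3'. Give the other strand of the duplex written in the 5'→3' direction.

Pairing A↔T and G↔C gives CAGCGACATGAATTCGTGGAGGGTATATCTTGTCAGTCCAAGAGTGACCTCGTCGCCGGGCGCCACGCGCGTCATAGTATCGCTGACG, running 3'→5'. Reverse for the 5'→3' convention.

5'-GCAGTCGCTATGATACTGCGCGCACCGCGGGCCGCTGCTCCAGTGAGAACCTGACTGTTCTATATGGGAGGTGCTTAAGTACAGCGAC-3'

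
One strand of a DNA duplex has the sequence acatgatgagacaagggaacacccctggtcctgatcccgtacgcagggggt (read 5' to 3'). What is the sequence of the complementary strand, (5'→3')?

The complement of ACATGATGAGACAAGGGAACACCCCTGGTCCTGATCCCGTACGCAGGGGGT is TGTACTACTCTGTTCCCTTGTGGGGACCAGGACTAGGGCATGCGTCCCCCA (A↔T, G↔C). DNA strands are antiparallel, so the complementary strand runs 3'→5'; reversing gives the 5'→3' form.

5'-ACCCCCTGCGTACGGGATCAGGACCAGGGGTGTTCCCTTGTCTCATCATGT-3'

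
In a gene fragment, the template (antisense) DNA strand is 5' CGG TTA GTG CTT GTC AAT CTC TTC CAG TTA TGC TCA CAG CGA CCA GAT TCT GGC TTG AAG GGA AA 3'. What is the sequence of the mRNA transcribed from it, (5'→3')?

5'-UUUCCCUUCAAGCCAGAAUCUGGUCGCUGUGAGCAUAACUGGAAGAGAUUGACAAGCACUAACCG-3'

The mRNA has the sequence of the coding strand (reverse complement of the template) with T→U. Reverse complement of CGGTTAGTGCTTGTCAATCTCTTCCAGTTATGCTCACAGCGACCAGATTCTGGCTTGAAGGGAAA is TTTCCCTTCAAGCCAGAATCTGGTCGCTGTGAGCATAACTGGAAGAGATTGACAAGCACTAACCG; then T→U.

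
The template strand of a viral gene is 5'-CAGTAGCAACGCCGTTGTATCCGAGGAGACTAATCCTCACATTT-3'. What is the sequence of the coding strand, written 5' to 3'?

The coding strand is complementary and antiparallel to the template: take the complement (A↔T, G↔C) and reverse.

5'-AAATGTGAGGATTAGTCTCCTCGGATACAACGGCGTTGCTACTG-3'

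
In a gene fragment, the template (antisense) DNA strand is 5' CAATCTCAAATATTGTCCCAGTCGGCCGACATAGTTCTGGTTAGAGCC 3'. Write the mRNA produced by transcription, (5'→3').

5′-GGCUCUAACCAGAACUAUGUCGGCCGACUGGGACAAUAUUUGAGAUUG-3′

RNA polymerase reads the template 3'→5' and synthesizes mRNA 5'→3' by base-pairing (A→U, T→A, G↔C). The complement of the template is GTTAGAGTTTATAACAGGGTCAGCCGGCTGTATCAAGACCAATCTCGG; antiparallel, so 5'→3' the coding strand is GGCTCTAACCAGAACTATGTCGGCCGACTGGGACAATATTTGAGATTG. Replace T with U for the mRNA.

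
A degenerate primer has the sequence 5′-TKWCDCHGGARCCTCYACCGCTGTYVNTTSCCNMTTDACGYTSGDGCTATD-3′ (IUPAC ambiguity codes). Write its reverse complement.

5'-HATAGCHCSARCGTHAAKNGGSAANBRACAGCGGTRGAGGYTCCDGHGWMA-3'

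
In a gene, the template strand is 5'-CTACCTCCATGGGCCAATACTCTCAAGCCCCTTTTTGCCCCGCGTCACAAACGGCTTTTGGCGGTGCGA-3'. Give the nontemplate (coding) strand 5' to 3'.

5'-TCGCACCGCCAAAAGCCGTTTGTGACGCGGGGCAAAAAGGGGCTTGAGAGTATTGGCCCATGGAGGTAG-3'

The coding strand is complementary and antiparallel to the template: take the complement (A↔T, G↔C) and reverse.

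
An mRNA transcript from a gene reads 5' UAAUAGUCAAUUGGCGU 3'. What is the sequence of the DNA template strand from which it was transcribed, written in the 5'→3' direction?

Replace U with T to get the coding DNA strand: TAATAGTCAATTGGCGT. The template strand is its reverse complement (complement ATTATCAGTTAACCGCA, then reverse).

5'-ACGCCAATTGACTATTA-3'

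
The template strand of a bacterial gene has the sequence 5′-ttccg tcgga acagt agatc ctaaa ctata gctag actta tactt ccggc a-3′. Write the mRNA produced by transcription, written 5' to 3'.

5'-UGCCGGAAGUAUAAGUCUAGCUAUAGUUUAGGAUCUACUGUUCCGACGGAA-3'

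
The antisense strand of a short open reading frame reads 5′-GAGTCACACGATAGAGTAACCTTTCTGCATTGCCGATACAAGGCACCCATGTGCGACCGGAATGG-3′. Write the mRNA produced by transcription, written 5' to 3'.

RNA polymerase reads the template 3'→5' and synthesizes mRNA 5'→3' by base-pairing (A→U, T→A, G↔C). The complement of the template is CTCAGTGTGCTATCTCATTGGAAAGACGTAACGGCTATGTTCCGTGGGTACACGCTGGCCTTACC; antiparallel, so 5'→3' the coding strand is CCATTCCGGTCGCACATGGGTGCCTTGTATCGGCAATGCAGAAAGGTTACTCTATCGTGTGACTC. Replace T with U for the mRNA.

5′-CCAUUCCGGUCGCACAUGGGUGCCUUGUAUCGGCAAUGCAGAAAGGUUACUCUAUCGUGUGACUC-3′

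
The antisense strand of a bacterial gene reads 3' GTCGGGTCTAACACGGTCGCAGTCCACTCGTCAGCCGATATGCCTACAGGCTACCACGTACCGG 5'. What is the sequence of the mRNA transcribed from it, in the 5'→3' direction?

Reading the template 3'→5' as shown, RNA polymerase pairs each base (A→U, T→A, G↔C) to build mRNA 5'→3' directly.

5'-CAGCCCAGAUUGUGCCAGCGUCAGGUGAGCAGUCGGCUAUACGGAUGUCCGAUGGUGCAUGGCC-3'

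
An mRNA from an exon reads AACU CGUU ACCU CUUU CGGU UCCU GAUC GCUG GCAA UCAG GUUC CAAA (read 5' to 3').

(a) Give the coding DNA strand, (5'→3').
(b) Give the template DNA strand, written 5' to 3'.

(a) 5′-AACTCGTTACCTCTTTCGGTTCCTGATCGCTGGCAATCAGGTTCCAAA-3′
(b) 5'-TTTGGAACCTGATTGCCAGCGATCAGGAACCGAAAGAGGTAACGAGTT-3'

(a) The coding strand matches the mRNA with U→T.
(b) The template strand is the reverse complement of the coding strand.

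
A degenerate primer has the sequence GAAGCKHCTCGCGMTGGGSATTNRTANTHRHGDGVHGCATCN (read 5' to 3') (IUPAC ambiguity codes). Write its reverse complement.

5'-NGATGCDBCHCDYDANTAYNAATSCCCAKCGCGAGDMGCTTC-3'

Standard pairs A↔T, G↔C; ambiguity codes pair R↔Y, M↔K, S↔S, D↔H, V↔B, N↔N. Complement (CTTCGMDGAGCGCKACCCSTAANYATNADYDCHCBDCGTAGN), then reverse for 5'→3'.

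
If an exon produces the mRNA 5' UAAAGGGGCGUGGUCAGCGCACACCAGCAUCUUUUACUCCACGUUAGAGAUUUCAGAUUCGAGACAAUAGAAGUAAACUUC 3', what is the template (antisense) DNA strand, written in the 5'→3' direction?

Replace U with T to get the coding DNA strand: TAAAGGGGCGTGGTCAGCGCACACCAGCATCTTTTACTCCACGTTAGAGATTTCAGATTCGAGACAATAGAAGTAAACTTC. The template strand is its reverse complement (complement ATTTCCCCGCACCAGTCGCGTGTGGTCGTAGAAAATGAGGTGCAATCTCTAAAGTCTAAGCTCTGTTATCTTCATTTGAAG, then reverse).

5′-GAAGTTTACTTCTATTGTCTCGAATCTGAAATCTCTAACGTGGAGTAAAAGATGCTGGTGTGCGCTGACCACGCCCCTTTA-3′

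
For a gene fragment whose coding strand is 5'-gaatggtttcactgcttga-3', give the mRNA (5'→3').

5'-GAAUGGUUUCACUGCUUGA-3'

mRNA has the coding-strand sequence with U in place of T.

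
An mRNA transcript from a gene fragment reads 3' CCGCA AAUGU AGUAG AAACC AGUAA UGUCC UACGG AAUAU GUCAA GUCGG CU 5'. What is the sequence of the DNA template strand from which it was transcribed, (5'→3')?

5'-GGCGTTTACATCATCTTTGGTCATTACAGGATGCCTTATACAGTTCAGCCGA-3'

Written 5'→3' the mRNA is UCGGCUGAACUGUAUAAGGCAUCCUGUAAUGACCAAAGAUGAUGUAAACGCC, so the coding DNA strand is TCGGCTGAACTGTATAAGGCATCCTGTAATGACCAAAGATGATGTAAACGCC. The template is its reverse complement.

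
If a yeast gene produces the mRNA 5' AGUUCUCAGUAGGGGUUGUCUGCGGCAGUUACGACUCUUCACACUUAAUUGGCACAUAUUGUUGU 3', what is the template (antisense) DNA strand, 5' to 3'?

5'-ACAACAATATGTGCCAATTAAGTGTGAAGAGTCGTAACTGCCGCAGACAACCCCTACTGAGAACT-3'

Replace U with T to get the coding DNA strand: AGTTCTCAGTAGGGGTTGTCTGCGGCAGTTACGACTCTTCACACTTAATTGGCACATATTGTTGT. The template strand is its reverse complement (complement TCAAGAGTCATCCCCAACAGACGCCGTCAATGCTGAGAAGTGTGAATTAACCGTGTATAACAACA, then reverse).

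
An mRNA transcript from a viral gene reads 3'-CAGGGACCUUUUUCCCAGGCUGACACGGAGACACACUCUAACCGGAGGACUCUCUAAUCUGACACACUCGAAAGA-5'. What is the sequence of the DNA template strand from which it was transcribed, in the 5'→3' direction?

5′-GTCCCTGGAAAAAGGGTCCGACTGTGCCTCTGTGTGAGATTGGCCTCCTGAGAGATTAGACTGTGTGAGCTTTCT-3′

Written 5'→3' the mRNA is AGAAAGCUCACACAGUCUAAUCUCUCAGGAGGCCAAUCUCACACAGAGGCACAGUCGGACCCUUUUUCCAGGGAC, so the coding DNA strand is AGAAAGCTCACACAGTCTAATCTCTCAGGAGGCCAATCTCACACAGAGGCACAGTCGGACCCTTTTTCCAGGGAC. The template is its reverse complement.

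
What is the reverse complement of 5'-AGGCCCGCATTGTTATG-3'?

5'-CATAACAATGCGGGCCT-3'

Complement each base (A↔T, G↔C): TCCGGGCGTAACAATAC. Then reverse.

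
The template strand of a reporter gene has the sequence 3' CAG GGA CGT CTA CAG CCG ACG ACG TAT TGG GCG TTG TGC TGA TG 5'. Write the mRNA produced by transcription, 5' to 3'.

Reading the template 3'→5' as shown, RNA polymerase pairs each base (A→U, T→A, G↔C) to build mRNA 5'→3' directly.

5'-GUCCCUGCAGAUGUCGGCUGCUGCAUAACCCGCAACACGACUAC-3'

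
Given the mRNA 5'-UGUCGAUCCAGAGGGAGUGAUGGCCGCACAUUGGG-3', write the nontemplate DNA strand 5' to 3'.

5′-TGTCGATCCAGAGGGAGTGATGGCCGCACATTGGG-3′

The coding DNA strand has the same 5'→3' sequence as the mRNA with U replaced by T.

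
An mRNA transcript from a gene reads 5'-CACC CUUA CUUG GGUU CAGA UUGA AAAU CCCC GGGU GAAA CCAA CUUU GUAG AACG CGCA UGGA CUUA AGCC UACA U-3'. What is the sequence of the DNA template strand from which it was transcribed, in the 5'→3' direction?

5'-ATGTAGGCTTAAGTCCATGCGCGTTCTACAAAGTTGGTTTCACCCGGGGATTTTCAATCTGAACCCAAGTAAGGGTG-3'

Replace U with T to get the coding DNA strand: CACCCTTACTTGGGTTCAGATTGAAAATCCCCGGGTGAAACCAACTTTGTAGAACGCGCATGGACTTAAGCCTACAT. The template strand is its reverse complement (complement GTGGGAATGAACCCAAGTCTAACTTTTAGGGGCCCACTTTGGTTGAAACATCTTGCGCGTACCTGAATTCGGATGTA, then reverse).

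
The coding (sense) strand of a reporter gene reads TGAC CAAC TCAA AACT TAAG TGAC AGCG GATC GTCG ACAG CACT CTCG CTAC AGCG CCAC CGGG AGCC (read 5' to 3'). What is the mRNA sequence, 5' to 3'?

5′-UGACCAACUCAAAACUUAAGUGACAGCGGAUCGUCGACAGCACUCUCGCUACAGCGCCACCGGGAGCC-3′

mRNA has the coding-strand sequence with U in place of T.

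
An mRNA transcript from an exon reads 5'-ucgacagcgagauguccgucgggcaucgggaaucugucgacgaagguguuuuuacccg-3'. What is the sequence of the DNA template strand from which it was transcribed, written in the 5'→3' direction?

Replace U with T to get the coding DNA strand: TCGACAGCGAGATGTCCGTCGGGCATCGGGAATCTGTCGACGAAGGTGTTTTTACCCG. The template strand is its reverse complement (complement AGCTGTCGCTCTACAGGCAGCCCGTAGCCCTTAGACAGCTGCTTCCACAAAAATGGGC, then reverse).

5′-CGGGTAAAAACACCTTCGTCGACAGATTCCCGATGCCCGACGGACATCTCGCTGTCGA-3′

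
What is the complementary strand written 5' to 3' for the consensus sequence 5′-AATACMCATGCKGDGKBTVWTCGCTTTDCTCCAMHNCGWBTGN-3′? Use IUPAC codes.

Standard pairs A↔T, G↔C; ambiguity codes pair M↔K, W↔W, B↔V, D↔H, N↔N. Complement (TTATGKGTACGMCHCMVABWAGCGAAAHGAGGTKDNGCWVACN), then reverse for 5'→3'.

5'-NCAVWCGNDKTGGAGHAAAGCGAWBAVMCHCMGCATGKGTATT-3'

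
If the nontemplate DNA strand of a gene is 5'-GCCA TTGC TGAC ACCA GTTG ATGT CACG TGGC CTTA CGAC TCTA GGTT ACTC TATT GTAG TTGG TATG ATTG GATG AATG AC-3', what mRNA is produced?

The mRNA is synthesized from the template strand, so it matches the coding strand with T replaced by U.

5'-GCCAUUGCUGACACCAGUUGAUGUCACGUGGCCUUACGACUCUAGGUUACUCUAUUGUAGUUGGUAUGAUUGGAUGAAUGAC-3'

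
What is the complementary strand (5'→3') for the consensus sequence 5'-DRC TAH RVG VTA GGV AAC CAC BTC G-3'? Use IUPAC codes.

5'-CGAVGTGGTTBCCTABCBYDTAGYH-3'

Standard pairs A↔T, G↔C; ambiguity codes pair R↔Y, B↔V, D↔H. Complement (HYGATDYBCBATCCBTTGGTGVAGC), then reverse for 5'→3'.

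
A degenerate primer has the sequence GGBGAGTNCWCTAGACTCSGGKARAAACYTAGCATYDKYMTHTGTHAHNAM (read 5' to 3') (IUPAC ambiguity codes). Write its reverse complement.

5'-KTNDTDACADAKRMHRATGCTARGTTTYTMCCSGAGTCTAGWGNACTCVCC-3'

Standard pairs A↔T, G↔C; ambiguity codes pair R↔Y, M↔K, W↔W, S↔S, B↔V, D↔H, N↔N. Complement (CCVCTCANGWGATCTGAGSCCMTYTTTGRATCGTARHMRKADACADTDNTK), then reverse for 5'→3'.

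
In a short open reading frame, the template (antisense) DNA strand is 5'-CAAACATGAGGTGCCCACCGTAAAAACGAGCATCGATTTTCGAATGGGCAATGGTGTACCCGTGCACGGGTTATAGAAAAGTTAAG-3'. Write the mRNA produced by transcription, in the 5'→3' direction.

5'-CUUAACUUUUCUAUAACCCGUGCACGGGUACACCAUUGCCCAUUCGAAAAUCGAUGCUCGUUUUUACGGUGGGCACCUCAUGUUUG-3'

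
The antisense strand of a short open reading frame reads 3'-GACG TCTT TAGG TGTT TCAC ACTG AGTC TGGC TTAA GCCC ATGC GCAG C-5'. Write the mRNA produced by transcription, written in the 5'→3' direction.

Reading the template 3'→5' as shown, RNA polymerase pairs each base (A→U, T→A, G↔C) to build mRNA 5'→3' directly.

5'-CUGCAGAAAUCCACAAAGUGUGACUCAGACCGAAUUCGGGUACGCGUCG-3'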